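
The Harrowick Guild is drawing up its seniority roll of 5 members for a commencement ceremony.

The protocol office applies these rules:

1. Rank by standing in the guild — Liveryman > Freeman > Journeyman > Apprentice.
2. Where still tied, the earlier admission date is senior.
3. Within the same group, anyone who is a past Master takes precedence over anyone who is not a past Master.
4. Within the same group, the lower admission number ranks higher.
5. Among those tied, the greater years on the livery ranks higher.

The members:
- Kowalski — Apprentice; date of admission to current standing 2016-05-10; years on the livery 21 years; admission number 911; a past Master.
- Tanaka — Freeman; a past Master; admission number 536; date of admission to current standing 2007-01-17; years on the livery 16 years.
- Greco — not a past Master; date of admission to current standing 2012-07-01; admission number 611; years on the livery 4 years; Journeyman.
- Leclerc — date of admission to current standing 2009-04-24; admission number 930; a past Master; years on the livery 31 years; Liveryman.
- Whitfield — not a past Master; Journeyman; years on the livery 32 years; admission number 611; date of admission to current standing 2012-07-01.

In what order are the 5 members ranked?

Leclerc, Tanaka, Whitfield, Greco, Kowalski

By standing in the guild: Leclerc (Liveryman); then Tanaka (Freeman); then Whitfield and Greco (Journeyman); then Kowalski (Apprentice).
Whitfield and Greco both have date of admission to current standing 2012-07-01, so the next rule applies.
Whitfield and Greco are each not a past Master, so the next rule applies.
Whitfield and Greco both have admission number 611, so the next rule applies.
Among Whitfield and Greco, by years on the livery (higher first): Whitfield (32 years) before Greco (4 years).
Full order: Leclerc, Tanaka, Whitfield, Greco, Kowalski.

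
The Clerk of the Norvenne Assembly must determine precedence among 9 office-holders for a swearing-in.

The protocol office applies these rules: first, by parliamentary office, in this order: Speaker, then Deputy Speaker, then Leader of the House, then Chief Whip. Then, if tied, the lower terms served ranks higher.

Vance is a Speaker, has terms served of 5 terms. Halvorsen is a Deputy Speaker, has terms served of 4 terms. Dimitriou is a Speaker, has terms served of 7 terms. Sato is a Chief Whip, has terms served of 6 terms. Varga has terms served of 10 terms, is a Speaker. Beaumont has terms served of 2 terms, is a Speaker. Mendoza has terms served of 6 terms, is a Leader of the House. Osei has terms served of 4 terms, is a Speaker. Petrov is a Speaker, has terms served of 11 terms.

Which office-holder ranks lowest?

By parliamentary office: Beaumont, Osei, Vance, Dimitriou, Varga and Petrov (Speaker); then Halvorsen (Deputy Speaker); then Mendoza (Leader of the House); then Sato (Chief Whip).
Among Beaumont, Osei, Vance, Dimitriou, Varga and Petrov, by terms served (lower first): Beaumont (2 terms) before Osei (4 terms) before Vance (5 terms) before Dimitriou (7 terms) before Varga (10 terms) before Petrov (11 terms).
Order: Beaumont, Osei, Vance, Dimitriou, Varga, Petrov, Halvorsen, Mendoza, Sato.

Sato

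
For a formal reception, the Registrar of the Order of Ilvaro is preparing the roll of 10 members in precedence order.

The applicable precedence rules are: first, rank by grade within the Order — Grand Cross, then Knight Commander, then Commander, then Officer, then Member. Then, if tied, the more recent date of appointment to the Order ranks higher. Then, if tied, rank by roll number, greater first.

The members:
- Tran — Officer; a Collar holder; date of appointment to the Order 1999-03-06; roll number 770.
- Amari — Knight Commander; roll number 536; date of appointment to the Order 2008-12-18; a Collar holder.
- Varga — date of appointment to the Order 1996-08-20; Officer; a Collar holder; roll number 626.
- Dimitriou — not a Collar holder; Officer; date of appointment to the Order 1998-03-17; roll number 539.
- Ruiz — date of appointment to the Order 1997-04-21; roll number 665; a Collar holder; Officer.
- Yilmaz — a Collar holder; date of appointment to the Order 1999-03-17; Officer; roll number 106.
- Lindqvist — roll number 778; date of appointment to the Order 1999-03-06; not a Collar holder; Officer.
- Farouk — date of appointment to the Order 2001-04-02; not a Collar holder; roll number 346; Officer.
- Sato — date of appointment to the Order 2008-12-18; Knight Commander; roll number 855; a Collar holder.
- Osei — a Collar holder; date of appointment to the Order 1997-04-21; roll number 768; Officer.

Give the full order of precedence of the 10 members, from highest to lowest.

By grade within the Order: Sato and Amari (Knight Commander); then Farouk, Yilmaz, Lindqvist, Tran, Dimitriou, Osei, Ruiz and Varga (Officer).
Sato and Amari both have date of appointment to the Order 2008-12-18, so the next rule applies.
Among Sato and Amari, by roll number (higher first): Sato (855) before Amari (536).
Among Farouk, Yilmaz, Lindqvist, Tran, Dimitriou, Osei, Ruiz and Varga, by date of appointment to the Order (later first): Farouk (2001-04-02) before Yilmaz (1999-03-17) before Lindqvist and Tran (1999-03-06) before Dimitriou (1998-03-17) before Osei and Ruiz (1997-04-21) before Varga (1996-08-20).
Among Lindqvist and Tran, by roll number (higher first): Lindqvist (778) before Tran (770).
Among Osei and Ruiz, by roll number (higher first): Osei (768) before Ruiz (665).
Full order: Sato, Amari, Farouk, Yilmaz, Lindqvist, Tran, Dimitriou, Osei, Ruiz, Varga.

Sato, Amari, Farouk, Yilmaz, Lindqvist, Tran, Dimitriou, Osei, Ruiz, Varga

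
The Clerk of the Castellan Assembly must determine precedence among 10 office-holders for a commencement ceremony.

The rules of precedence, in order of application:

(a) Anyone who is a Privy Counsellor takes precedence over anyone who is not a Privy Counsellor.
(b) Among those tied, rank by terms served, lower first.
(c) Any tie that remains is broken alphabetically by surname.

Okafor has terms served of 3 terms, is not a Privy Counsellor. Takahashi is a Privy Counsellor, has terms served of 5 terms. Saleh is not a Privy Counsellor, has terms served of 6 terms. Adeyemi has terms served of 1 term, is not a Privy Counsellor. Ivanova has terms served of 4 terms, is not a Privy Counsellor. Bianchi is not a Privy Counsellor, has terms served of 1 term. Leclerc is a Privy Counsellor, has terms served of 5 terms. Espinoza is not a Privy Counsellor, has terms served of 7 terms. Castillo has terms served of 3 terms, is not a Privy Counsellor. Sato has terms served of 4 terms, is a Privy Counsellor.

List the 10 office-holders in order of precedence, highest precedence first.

By the first rule: Sato, Leclerc and Takahashi (each a Privy Counsellor); then Adeyemi, Bianchi, Castillo, Okafor, Ivanova, Saleh and Espinoza (each not a Privy Counsellor).
Among Sato, Leclerc and Takahashi, by terms served (lower first): Sato (4 terms) before Leclerc and Takahashi (5 terms).
Among Leclerc and Takahashi, alphabetically by surname: Leclerc before Takahashi.
Among Adeyemi, Bianchi, Castillo, Okafor, Ivanova, Saleh and Espinoza, by terms served (lower first): Adeyemi and Bianchi (1 term) before Castillo and Okafor (3 terms) before Ivanova (4 terms) before Saleh (6 terms) before Espinoza (7 terms).
Among Adeyemi and Bianchi, alphabetically by surname: Adeyemi before Bianchi.
Among Castillo and Okafor, alphabetically by surname: Castillo before Okafor.
Full order: Sato, Leclerc, Takahashi, Adeyemi, Bianchi, Castillo, Okafor, Ivanova, Saleh, Espinoza.

Sato, Leclerc, Takahashi, Adeyemi, Bianchi, Castillo, Okafor, Ivanova, Saleh, Espinoza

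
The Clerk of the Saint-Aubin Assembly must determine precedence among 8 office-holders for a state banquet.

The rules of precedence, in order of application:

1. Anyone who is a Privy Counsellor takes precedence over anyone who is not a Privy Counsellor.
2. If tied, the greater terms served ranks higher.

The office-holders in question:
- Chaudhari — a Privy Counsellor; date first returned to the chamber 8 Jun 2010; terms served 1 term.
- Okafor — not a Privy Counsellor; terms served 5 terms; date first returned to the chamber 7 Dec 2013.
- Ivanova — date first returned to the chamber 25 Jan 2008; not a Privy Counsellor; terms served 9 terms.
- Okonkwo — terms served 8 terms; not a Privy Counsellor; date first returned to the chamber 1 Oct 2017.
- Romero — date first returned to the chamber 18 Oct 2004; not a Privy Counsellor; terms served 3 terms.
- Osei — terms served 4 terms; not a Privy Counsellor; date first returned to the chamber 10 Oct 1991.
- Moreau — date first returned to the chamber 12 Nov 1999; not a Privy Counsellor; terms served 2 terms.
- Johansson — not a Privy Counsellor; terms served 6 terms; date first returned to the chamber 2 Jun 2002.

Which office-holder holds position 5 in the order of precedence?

Okafor

By the first rule: Chaudhari (a Privy Counsellor); then Ivanova, Okonkwo, Johansson, Okafor, Osei, Romero and Moreau (each not a Privy Counsellor).
Among Ivanova, Okonkwo, Johansson, Okafor, Osei, Romero and Moreau, by terms served (higher first): Ivanova (9 terms) before Okonkwo (8 terms) before Johansson (6 terms) before Okafor (5 terms) before Osei (4 terms) before Romero (3 terms) before Moreau (2 terms).
Order: Chaudhari, Ivanova, Okonkwo, Johansson, Okafor, Osei, Romero, Moreau.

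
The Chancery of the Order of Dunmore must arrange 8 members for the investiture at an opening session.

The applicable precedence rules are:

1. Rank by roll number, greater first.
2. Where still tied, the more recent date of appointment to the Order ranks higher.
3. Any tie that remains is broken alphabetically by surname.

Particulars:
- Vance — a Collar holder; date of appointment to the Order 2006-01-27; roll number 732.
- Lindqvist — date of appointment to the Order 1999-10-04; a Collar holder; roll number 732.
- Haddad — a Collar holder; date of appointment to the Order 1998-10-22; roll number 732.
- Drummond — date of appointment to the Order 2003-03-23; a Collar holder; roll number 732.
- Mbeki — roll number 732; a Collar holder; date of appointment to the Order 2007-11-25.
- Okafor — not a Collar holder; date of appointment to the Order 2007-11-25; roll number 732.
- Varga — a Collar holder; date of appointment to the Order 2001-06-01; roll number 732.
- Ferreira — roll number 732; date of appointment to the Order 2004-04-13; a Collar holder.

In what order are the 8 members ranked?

Mbeki, Okafor, Vance, Ferreira, Drummond, Varga, Lindqvist, Haddad

By roll number (higher first): Mbeki, Okafor, Vance, Ferreira, Drummond, Varga, Lindqvist and Haddad (each 732).
Among Mbeki, Okafor, Vance, Ferreira, Drummond, Varga, Lindqvist and Haddad, by date of appointment to the Order (later first): Mbeki and Okafor (2007-11-25) before Vance (2006-01-27) before Ferreira (2004-04-13) before Drummond (2003-03-23) before Varga (2001-06-01) before Lindqvist (1999-10-04) before Haddad (1998-10-22).
Among Mbeki and Okafor, alphabetically by surname: Mbeki before Okafor.
Full order: Mbeki, Okafor, Vance, Ferreira, Drummond, Varga, Lindqvist, Haddad.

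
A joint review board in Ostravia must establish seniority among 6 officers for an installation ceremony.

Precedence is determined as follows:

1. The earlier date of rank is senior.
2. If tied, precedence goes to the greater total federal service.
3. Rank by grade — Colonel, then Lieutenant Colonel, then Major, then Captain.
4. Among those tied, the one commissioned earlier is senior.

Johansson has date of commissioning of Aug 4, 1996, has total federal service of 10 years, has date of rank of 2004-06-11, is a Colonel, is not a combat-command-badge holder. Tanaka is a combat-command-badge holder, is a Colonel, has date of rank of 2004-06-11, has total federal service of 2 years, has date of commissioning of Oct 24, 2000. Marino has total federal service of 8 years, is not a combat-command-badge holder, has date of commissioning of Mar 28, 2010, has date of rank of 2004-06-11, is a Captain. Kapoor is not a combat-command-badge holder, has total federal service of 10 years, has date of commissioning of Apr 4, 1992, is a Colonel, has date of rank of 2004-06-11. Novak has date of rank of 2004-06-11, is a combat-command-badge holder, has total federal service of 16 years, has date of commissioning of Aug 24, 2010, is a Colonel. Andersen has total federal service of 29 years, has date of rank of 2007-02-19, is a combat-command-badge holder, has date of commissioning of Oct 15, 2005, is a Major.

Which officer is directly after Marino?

Tanaka

By date of rank (earlier first): Novak, Kapoor, Johansson, Marino and Tanaka (each 2004-06-11); then Andersen (2007-02-19).
Among Novak, Kapoor, Johansson, Marino and Tanaka, by total federal service (higher first): Novak (16 years) before Kapoor and Johansson (10 years) before Marino (8 years) before Tanaka (2 years).
Kapoor and Johansson are each Colonel, so the next rule applies.
Among Kapoor and Johansson, by date of commissioning (earlier first): Kapoor (Apr 4, 1992) before Johansson (Aug 4, 1996).
Order: Novak, Kapoor, Johansson, Marino, Tanaka, Andersen.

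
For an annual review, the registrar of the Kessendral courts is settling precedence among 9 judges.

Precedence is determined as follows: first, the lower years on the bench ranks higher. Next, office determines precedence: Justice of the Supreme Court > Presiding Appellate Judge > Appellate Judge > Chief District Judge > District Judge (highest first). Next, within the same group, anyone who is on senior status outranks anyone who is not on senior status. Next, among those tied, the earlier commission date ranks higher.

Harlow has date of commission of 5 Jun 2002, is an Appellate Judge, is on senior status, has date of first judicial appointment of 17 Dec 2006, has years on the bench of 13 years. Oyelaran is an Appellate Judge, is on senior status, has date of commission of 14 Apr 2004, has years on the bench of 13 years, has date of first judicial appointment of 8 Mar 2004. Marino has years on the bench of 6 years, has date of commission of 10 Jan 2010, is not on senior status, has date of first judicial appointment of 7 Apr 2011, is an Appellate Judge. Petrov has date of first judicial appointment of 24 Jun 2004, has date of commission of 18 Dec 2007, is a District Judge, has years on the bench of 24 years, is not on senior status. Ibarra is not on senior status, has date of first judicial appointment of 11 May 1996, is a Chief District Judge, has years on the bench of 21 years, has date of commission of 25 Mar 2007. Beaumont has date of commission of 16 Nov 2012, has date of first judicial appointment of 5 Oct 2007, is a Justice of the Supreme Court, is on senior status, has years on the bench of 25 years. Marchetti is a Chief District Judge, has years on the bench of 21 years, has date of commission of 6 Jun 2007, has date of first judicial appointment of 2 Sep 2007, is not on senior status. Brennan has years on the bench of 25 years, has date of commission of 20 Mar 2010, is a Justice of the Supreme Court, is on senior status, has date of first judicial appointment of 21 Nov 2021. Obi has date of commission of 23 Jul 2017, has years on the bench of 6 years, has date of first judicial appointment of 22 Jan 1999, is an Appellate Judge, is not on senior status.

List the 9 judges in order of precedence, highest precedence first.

Marino, Obi, Harlow, Oyelaran, Ibarra, Marchetti, Petrov, Brennan, Beaumont

By years on the bench (lower first): Marino and Obi (both 6 years); then Harlow and Oyelaran (both 13 years); then Ibarra and Marchetti (both 21 years); then Petrov (24 years); then Brennan and Beaumont (both 25 years).
Marino and Obi are each Appellate Judge, so the next rule applies.
Marino and Obi are each not on senior status, so the next rule applies.
Among Marino and Obi, by date of commission (earlier first): Marino (10 Jan 2010) before Obi (23 Jul 2017).
Harlow and Oyelaran are each Appellate Judge, so the next rule applies.
Harlow and Oyelaran are each on senior status, so the next rule applies.
Among Harlow and Oyelaran, by date of commission (earlier first): Harlow (5 Jun 2002) before Oyelaran (14 Apr 2004).
Ibarra and Marchetti are each Chief District Judge, so the next rule applies.
Ibarra and Marchetti are each not on senior status, so the next rule applies.
Among Ibarra and Marchetti, by date of commission (earlier first): Ibarra (25 Mar 2007) before Marchetti (6 Jun 2007).
Brennan and Beaumont are each Justice of the Supreme Court, so the next rule applies.
Brennan and Beaumont are each on senior status, so the next rule applies.
Among Brennan and Beaumont, by date of commission (earlier first): Brennan (20 Mar 2010) before Beaumont (16 Nov 2012).
Full order: Marino, Obi, Harlow, Oyelaran, Ibarra, Marchetti, Petrov, Brennan, Beaumont.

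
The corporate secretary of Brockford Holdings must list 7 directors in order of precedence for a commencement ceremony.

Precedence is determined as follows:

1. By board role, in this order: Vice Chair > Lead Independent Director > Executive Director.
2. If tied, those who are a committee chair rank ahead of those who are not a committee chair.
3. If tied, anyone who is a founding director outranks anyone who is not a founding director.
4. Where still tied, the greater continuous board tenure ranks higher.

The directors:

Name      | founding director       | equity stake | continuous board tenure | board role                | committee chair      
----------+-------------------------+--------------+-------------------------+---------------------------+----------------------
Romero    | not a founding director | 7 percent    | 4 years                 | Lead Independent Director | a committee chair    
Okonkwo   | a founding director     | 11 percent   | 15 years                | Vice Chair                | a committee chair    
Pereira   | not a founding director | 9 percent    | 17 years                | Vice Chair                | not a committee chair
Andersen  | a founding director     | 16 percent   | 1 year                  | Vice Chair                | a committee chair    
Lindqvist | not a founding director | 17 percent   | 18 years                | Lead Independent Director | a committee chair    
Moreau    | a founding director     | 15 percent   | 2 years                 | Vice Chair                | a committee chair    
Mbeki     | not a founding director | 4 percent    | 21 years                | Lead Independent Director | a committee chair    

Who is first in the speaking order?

Okonkwo

By board role: Okonkwo, Moreau, Andersen and Pereira (Vice Chair); then Mbeki, Lindqvist and Romero (Lead Independent Director).
Among Okonkwo, Moreau, Andersen and Pereira, a committee chair before not a committee chair: Okonkwo, Moreau and Andersen (a committee chair) before Pereira (not a committee chair).
Okonkwo, Moreau and Andersen are each a founding director, so the next rule applies.
Among Okonkwo, Moreau and Andersen, by continuous board tenure (higher first): Okonkwo (15 years) before Moreau (2 years) before Andersen (1 year).
Mbeki, Lindqvist and Romero are each a committee chair, so the next rule applies.
Mbeki, Lindqvist and Romero are each not a founding director, so the next rule applies.
Among Mbeki, Lindqvist and Romero, by continuous board tenure (higher first): Mbeki (21 years) before Lindqvist (18 years) before Romero (4 years).
Order: Okonkwo, Moreau, Andersen, Pereira, Mbeki, Lindqvist, Romero.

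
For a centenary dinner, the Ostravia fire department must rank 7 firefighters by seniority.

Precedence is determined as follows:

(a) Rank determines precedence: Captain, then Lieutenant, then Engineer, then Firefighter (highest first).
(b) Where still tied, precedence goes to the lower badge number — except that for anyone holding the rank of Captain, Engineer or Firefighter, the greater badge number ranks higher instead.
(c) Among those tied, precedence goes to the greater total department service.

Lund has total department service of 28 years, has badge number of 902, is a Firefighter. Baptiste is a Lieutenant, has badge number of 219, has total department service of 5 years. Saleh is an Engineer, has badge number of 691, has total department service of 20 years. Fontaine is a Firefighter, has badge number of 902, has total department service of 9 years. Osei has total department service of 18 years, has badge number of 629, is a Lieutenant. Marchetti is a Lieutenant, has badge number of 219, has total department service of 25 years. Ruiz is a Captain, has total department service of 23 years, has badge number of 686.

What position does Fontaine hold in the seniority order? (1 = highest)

7

By rank: Ruiz (Captain); then Marchetti, Baptiste and Osei (Lieutenant); then Saleh (Engineer); then Lund and Fontaine (Firefighter).
Among Marchetti, Baptiste and Osei, by badge number (lower first): Marchetti and Baptiste (219) before Osei (629).
Among Marchetti and Baptiste, by total department service (higher first): Marchetti (25 years) before Baptiste (5 years).
Lund and Fontaine both have badge number 902, so the next rule applies.
Among Lund and Fontaine, by total department service (higher first): Lund (28 years) before Fontaine (9 years).
Order: Ruiz, Marchetti, Baptiste, Osei, Saleh, Lund, Fontaine. So position 7.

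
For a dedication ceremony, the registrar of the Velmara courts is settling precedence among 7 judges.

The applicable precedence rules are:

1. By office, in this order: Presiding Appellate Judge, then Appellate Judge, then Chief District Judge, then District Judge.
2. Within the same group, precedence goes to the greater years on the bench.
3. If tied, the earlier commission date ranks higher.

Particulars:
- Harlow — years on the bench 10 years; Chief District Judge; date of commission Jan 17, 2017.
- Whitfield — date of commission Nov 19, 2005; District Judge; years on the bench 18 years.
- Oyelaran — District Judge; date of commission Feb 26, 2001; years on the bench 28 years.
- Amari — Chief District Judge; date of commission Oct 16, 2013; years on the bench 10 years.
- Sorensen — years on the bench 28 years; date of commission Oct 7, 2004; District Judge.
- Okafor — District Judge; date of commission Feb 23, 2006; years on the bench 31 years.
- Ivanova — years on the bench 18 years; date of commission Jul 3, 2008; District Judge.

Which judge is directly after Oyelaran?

Sorensen

By office: Amari and Harlow (Chief District Judge); then Okafor, Oyelaran, Sorensen, Whitfield and Ivanova (District Judge).
Amari and Harlow both have years on the bench 10 years, so the next rule applies.
Among Amari and Harlow, by date of commission (earlier first): Amari (Oct 16, 2013) before Harlow (Jan 17, 2017).
Among Okafor, Oyelaran, Sorensen, Whitfield and Ivanova, by years on the bench (higher first): Okafor (31 years) before Oyelaran and Sorensen (28 years) before Whitfield and Ivanova (18 years).
Among Oyelaran and Sorensen, by date of commission (earlier first): Oyelaran (Feb 26, 2001) before Sorensen (Oct 7, 2004).
Among Whitfield and Ivanova, by date of commission (earlier first): Whitfield (Nov 19, 2005) before Ivanova (Jul 3, 2008).
Order: Amari, Harlow, Okafor, Oyelaran, Sorensen, Whitfield, Ivanova.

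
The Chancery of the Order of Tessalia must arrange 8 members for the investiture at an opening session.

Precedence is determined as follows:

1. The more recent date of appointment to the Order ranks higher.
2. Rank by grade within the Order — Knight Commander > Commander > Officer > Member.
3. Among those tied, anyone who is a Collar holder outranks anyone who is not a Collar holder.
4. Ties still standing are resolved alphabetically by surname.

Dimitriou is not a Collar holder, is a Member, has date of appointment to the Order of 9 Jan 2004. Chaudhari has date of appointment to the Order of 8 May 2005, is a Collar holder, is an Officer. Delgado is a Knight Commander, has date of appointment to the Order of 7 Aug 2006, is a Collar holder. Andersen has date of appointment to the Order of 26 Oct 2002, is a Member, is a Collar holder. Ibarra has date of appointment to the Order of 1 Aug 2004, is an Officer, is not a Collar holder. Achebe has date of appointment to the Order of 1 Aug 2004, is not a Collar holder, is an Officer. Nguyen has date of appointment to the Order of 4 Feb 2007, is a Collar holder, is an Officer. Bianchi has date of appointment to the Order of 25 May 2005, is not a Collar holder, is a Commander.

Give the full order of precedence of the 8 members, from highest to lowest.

Nguyen, Delgado, Bianchi, Chaudhari, Achebe, Ibarra, Dimitriou, Andersen

By date of appointment to the Order (later first): Nguyen (4 Feb 2007); then Delgado (7 Aug 2006); then Bianchi (25 May 2005); then Chaudhari (8 May 2005); then Achebe and Ibarra (both 1 Aug 2004); then Dimitriou (9 Jan 2004); then Andersen (26 Oct 2002).
Achebe and Ibarra are each Officer, so the next rule applies.
Achebe and Ibarra are each not a Collar holder, so the next rule applies.
Among Achebe and Ibarra, alphabetically by surname: Achebe before Ibarra.
Full order: Nguyen, Delgado, Bianchi, Chaudhari, Achebe, Ibarra, Dimitriou, Andersen.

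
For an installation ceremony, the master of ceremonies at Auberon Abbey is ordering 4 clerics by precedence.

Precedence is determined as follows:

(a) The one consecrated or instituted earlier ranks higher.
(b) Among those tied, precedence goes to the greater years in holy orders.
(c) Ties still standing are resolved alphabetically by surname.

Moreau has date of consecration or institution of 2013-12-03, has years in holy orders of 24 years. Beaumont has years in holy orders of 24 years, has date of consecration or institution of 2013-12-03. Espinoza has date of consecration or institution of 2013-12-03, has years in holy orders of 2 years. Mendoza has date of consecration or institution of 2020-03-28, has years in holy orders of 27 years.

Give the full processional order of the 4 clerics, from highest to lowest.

By date of consecration or institution (earlier first): Beaumont, Moreau and Espinoza (each 2013-12-03); then Mendoza (2020-03-28).
Among Beaumont, Moreau and Espinoza, by years in holy orders (higher first): Beaumont and Moreau (24 years) before Espinoza (2 years).
Among Beaumont and Moreau, alphabetically by surname: Beaumont before Moreau.
Full order: Beaumont, Moreau, Espinoza, Mendoza.

Beaumont, Moreau, Espinoza, Mendoza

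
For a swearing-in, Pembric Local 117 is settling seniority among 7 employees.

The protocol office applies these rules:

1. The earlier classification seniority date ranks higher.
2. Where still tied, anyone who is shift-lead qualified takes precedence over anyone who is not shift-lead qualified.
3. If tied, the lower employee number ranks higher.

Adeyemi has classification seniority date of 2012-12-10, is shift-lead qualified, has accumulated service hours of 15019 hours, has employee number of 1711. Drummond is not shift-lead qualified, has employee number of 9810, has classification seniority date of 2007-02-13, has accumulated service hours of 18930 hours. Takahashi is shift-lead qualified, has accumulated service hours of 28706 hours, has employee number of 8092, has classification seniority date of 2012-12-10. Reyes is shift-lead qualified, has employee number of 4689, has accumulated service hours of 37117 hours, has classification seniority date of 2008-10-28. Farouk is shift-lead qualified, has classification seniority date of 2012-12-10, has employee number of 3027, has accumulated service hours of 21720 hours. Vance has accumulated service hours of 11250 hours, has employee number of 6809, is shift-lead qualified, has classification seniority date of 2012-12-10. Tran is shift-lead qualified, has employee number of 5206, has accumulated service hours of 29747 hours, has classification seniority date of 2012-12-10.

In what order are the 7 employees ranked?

Drummond, Reyes, Adeyemi, Farouk, Tran, Vance, Takahashi

By classification seniority date (earlier first): Drummond (2007-02-13); then Reyes (2008-10-28); then Adeyemi, Farouk, Tran, Vance and Takahashi (each 2012-12-10).
Adeyemi, Farouk, Tran, Vance and Takahashi are each shift-lead qualified, so the next rule applies.
Among Adeyemi, Farouk, Tran, Vance and Takahashi, by employee number (lower first): Adeyemi (1711) before Farouk (3027) before Tran (5206) before Vance (6809) before Takahashi (8092).
Full order: Drummond, Reyes, Adeyemi, Farouk, Tran, Vance, Takahashi.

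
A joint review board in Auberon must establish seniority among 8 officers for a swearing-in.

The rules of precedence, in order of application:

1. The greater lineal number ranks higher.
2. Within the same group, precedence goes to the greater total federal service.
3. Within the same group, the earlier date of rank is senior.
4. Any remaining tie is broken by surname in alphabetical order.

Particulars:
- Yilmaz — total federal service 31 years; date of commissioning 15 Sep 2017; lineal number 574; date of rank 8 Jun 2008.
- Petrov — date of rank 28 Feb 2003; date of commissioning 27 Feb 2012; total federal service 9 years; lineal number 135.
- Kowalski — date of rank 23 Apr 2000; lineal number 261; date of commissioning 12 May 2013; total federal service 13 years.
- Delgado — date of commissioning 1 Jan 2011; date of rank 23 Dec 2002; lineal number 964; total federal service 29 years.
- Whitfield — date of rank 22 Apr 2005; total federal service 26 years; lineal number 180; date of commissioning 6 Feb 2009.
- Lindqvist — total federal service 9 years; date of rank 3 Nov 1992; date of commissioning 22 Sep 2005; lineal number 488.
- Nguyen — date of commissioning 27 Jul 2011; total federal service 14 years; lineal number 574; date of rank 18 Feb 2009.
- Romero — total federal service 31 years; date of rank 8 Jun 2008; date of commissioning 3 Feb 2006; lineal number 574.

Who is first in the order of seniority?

Delgado

By lineal number (higher first): Delgado (964); then Romero, Yilmaz and Nguyen (each 574); then Lindqvist (488); then Kowalski (261); then Whitfield (180); then Petrov (135).
Among Romero, Yilmaz and Nguyen, by total federal service (higher first): Romero and Yilmaz (31 years) before Nguyen (14 years).
Romero and Yilmaz both have date of rank 8 Jun 2008, so the next rule applies.
Among Romero and Yilmaz, alphabetically by surname: Romero before Yilmaz.
Order: Delgado, Romero, Yilmaz, Nguyen, Lindqvist, Kowalski, Whitfield, Petrov.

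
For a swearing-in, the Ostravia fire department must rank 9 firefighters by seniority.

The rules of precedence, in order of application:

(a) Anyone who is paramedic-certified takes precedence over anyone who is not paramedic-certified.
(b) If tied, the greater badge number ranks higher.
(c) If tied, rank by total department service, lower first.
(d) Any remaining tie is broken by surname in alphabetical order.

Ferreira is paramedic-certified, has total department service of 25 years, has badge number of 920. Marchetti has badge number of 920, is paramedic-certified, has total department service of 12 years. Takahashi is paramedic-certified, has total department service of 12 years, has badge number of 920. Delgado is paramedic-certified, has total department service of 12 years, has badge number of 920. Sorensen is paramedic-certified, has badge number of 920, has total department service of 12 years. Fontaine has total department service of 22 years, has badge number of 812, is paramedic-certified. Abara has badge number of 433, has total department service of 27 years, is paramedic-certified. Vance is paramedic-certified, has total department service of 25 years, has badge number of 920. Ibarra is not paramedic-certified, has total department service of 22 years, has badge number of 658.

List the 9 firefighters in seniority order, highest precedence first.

By the first rule: Delgado, Marchetti, Sorensen, Takahashi, Ferreira, Vance, Fontaine and Abara (each paramedic-certified); then Ibarra (not paramedic-certified).
Among Delgado, Marchetti, Sorensen, Takahashi, Ferreira, Vance, Fontaine and Abara, by badge number (higher first): Delgado, Marchetti, Sorensen, Takahashi, Ferreira and Vance (920) before Fontaine (812) before Abara (433).
Among Delgado, Marchetti, Sorensen, Takahashi, Ferreira and Vance, by total department service (lower first): Delgado, Marchetti, Sorensen and Takahashi (12 years) before Ferreira and Vance (25 years).
Among Delgado, Marchetti, Sorensen and Takahashi, alphabetically by surname: Delgado before Marchetti before Sorensen before Takahashi.
Among Ferreira and Vance, alphabetically by surname: Ferreira before Vance.
Full order: Delgado, Marchetti, Sorensen, Takahashi, Ferreira, Vance, Fontaine, Abara, Ibarra.

Delgado, Marchetti, Sorensen, Takahashi, Ferreira, Vance, Fontaine, Abara, Ibarra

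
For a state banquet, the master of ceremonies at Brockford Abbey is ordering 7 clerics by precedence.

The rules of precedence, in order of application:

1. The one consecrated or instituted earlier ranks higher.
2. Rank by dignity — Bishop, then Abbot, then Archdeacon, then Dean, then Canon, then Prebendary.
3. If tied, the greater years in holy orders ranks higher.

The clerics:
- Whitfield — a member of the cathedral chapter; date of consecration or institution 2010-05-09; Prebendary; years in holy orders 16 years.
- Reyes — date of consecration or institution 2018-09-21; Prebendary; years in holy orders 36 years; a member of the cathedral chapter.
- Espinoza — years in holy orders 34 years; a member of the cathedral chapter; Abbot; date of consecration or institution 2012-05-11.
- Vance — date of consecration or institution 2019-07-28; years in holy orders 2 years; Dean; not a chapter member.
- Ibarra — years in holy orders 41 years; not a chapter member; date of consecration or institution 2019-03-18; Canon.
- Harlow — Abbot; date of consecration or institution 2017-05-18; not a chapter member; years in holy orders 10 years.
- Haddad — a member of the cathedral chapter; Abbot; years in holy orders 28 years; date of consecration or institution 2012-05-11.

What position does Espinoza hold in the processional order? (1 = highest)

2

By date of consecration or institution (earlier first): Whitfield (2010-05-09); then Espinoza and Haddad (both 2012-05-11); then Harlow (2017-05-18); then Reyes (2018-09-21); then Ibarra (2019-03-18); then Vance (2019-07-28).
Espinoza and Haddad are each Abbot, so the next rule applies.
Among Espinoza and Haddad, by years in holy orders (higher first): Espinoza (34 years) before Haddad (28 years).
Order: Whitfield, Espinoza, Haddad, Harlow, Reyes, Ibarra, Vance. So position 2.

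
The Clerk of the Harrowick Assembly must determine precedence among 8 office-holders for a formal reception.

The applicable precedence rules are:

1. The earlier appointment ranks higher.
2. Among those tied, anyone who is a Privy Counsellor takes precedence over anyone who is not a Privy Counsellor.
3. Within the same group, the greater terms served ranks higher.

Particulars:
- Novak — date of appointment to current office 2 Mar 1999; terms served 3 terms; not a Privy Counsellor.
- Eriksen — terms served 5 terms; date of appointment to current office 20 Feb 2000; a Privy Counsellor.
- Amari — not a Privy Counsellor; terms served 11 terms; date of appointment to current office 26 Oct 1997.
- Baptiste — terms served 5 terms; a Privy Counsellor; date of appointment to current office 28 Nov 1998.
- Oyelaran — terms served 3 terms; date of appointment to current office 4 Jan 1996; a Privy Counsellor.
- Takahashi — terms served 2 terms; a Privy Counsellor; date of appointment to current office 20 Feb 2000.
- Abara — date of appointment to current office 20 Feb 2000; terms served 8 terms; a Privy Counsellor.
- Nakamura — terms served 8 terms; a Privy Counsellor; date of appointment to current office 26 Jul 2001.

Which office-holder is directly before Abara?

By date of appointment to current office (earlier first): Oyelaran (4 Jan 1996); then Amari (26 Oct 1997); then Baptiste (28 Nov 1998); then Novak (2 Mar 1999); then Abara, Eriksen and Takahashi (each 20 Feb 2000); then Nakamura (26 Jul 2001).
Abara, Eriksen and Takahashi are each a Privy Counsellor, so the next rule applies.
Among Abara, Eriksen and Takahashi, by terms served (higher first): Abara (8 terms) before Eriksen (5 terms) before Takahashi (2 terms).
Order: Oyelaran, Amari, Baptiste, Novak, Abara, Eriksen, Takahashi, Nakamura.

Novak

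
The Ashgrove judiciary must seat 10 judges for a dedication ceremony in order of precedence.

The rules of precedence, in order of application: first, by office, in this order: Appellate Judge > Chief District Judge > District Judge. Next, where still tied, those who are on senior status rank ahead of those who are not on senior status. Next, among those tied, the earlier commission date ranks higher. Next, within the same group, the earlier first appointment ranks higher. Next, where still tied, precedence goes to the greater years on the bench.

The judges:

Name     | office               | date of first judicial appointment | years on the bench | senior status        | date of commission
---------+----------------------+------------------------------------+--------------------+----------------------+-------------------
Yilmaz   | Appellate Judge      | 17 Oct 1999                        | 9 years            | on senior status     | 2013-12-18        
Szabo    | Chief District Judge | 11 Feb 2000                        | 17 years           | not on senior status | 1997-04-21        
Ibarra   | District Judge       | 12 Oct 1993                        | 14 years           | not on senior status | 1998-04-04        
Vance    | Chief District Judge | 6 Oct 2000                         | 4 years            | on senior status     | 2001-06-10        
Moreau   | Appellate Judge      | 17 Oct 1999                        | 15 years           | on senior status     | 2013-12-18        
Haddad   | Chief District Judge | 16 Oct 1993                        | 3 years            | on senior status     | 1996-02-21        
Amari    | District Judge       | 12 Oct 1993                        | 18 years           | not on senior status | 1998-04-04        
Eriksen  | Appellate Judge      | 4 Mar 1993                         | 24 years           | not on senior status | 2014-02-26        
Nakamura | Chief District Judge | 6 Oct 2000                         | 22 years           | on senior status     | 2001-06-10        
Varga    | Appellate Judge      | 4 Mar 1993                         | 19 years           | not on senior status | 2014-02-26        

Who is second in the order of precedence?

By office: Moreau, Yilmaz, Eriksen and Varga (Appellate Judge); then Haddad, Nakamura, Vance and Szabo (Chief District Judge); then Amari and Ibarra (District Judge).
Among Moreau, Yilmaz, Eriksen and Varga, on senior status before not on senior status: Moreau and Yilmaz (on senior status) before Eriksen and Varga (not on senior status).
Moreau and Yilmaz both have date of commission 2013-12-18, so the next rule applies.
Moreau and Yilmaz both have date of first judicial appointment 17 Oct 1999, so the next rule applies.
Among Moreau and Yilmaz, by years on the bench (higher first): Moreau (15 years) before Yilmaz (9 years).
Eriksen and Varga both have date of commission 2014-02-26, so the next rule applies.
Eriksen and Varga both have date of first judicial appointment 4 Mar 1993, so the next rule applies.
Among Eriksen and Varga, by years on the bench (higher first): Eriksen (24 years) before Varga (19 years).
Among Haddad, Nakamura, Vance and Szabo, on senior status before not on senior status: Haddad, Nakamura and Vance (on senior status) before Szabo (not on senior status).
Among Haddad, Nakamura and Vance, by date of commission (earlier first): Haddad (1996-02-21) before Nakamura and Vance (2001-06-10).
Nakamura and Vance both have date of first judicial appointment 6 Oct 2000, so the next rule applies.
Among Nakamura and Vance, by years on the bench (higher first): Nakamura (22 years) before Vance (4 years).
Amari and Ibarra are each not on senior status, so the next rule applies.
Amari and Ibarra both have date of commission 1998-04-04, so the next rule applies.
Amari and Ibarra both have date of first judicial appointment 12 Oct 1993, so the next rule applies.
Among Amari and Ibarra, by years on the bench (higher first): Amari (18 years) before Ibarra (14 years).
Order: Moreau, Yilmaz, Eriksen, Varga, Haddad, Nakamura, Vance, Szabo, Amari, Ibarra.

Yilmaz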